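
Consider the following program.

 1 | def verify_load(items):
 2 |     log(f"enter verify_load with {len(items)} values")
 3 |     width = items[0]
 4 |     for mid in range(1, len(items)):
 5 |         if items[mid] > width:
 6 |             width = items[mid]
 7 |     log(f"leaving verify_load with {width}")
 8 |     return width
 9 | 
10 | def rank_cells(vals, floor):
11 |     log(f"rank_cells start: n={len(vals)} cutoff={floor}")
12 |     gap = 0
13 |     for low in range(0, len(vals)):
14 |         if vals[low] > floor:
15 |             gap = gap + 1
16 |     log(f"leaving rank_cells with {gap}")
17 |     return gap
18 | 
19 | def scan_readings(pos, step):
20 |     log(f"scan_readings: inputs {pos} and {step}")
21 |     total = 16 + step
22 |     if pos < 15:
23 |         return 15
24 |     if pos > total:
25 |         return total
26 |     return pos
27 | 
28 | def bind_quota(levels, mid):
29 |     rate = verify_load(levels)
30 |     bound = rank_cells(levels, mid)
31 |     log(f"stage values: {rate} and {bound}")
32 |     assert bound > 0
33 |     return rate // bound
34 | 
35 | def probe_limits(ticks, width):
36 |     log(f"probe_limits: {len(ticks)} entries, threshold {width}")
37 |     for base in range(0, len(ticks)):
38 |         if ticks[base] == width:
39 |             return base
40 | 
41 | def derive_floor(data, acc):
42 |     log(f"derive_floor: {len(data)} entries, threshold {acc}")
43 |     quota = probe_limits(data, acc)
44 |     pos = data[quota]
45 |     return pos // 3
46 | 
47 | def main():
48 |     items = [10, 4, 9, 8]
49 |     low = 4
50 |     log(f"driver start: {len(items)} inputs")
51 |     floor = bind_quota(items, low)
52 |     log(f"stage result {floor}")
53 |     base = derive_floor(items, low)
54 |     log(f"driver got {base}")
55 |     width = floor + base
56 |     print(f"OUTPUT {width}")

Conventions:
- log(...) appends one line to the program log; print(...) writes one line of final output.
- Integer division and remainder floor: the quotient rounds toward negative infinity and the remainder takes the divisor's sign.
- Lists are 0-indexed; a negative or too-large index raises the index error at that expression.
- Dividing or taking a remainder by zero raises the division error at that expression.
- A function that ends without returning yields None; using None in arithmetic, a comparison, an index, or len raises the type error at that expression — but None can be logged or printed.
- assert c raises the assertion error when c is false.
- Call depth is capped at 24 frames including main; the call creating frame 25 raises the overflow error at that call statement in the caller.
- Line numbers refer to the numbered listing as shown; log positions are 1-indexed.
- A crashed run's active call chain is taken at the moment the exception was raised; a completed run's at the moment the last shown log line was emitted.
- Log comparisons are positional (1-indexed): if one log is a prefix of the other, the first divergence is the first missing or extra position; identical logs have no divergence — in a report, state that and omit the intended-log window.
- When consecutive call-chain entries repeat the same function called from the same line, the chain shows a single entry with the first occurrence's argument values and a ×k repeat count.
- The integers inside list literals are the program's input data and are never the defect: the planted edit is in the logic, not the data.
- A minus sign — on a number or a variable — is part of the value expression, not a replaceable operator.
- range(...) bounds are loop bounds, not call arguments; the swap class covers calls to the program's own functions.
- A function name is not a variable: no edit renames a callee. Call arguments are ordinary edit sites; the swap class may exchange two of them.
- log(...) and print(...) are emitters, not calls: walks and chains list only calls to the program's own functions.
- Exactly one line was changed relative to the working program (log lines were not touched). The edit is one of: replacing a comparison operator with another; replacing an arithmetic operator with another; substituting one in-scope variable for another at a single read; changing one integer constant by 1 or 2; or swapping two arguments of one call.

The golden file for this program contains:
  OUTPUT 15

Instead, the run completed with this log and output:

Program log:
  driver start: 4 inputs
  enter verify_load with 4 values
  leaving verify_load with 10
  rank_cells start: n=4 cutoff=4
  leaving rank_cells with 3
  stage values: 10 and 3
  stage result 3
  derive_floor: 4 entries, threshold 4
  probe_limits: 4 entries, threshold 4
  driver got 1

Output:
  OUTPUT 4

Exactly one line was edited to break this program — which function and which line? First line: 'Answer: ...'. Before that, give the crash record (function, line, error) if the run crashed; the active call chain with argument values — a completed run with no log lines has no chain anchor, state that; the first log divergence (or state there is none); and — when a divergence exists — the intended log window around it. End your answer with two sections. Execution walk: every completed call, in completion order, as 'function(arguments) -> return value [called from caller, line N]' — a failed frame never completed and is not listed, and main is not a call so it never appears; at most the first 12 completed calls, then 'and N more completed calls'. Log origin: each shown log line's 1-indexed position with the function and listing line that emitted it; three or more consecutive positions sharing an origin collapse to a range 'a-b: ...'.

Answer: the defect is in derive_floor at line 45.
The tell: Everything matches until log position 10, which reads 'driver got 1' in place of 'driver got 12'.
Call chain: main.
First divergence: position 10 — the shown line 'driver got 1' should read 'driver got 12'.
Intended log window:
  8: derive_floor: 4 entries, threshold 4
  9: probe_limits: 4 entries, threshold 4
  10: driver got 12
Execution walk:
  verify_load([10, 4, 9, 8]) -> 10  [called from bind_quota, line 29]
  rank_cells([10, 4, 9, 8], 4) -> 3  [called from bind_quota, line 30]
  bind_quota([10, 4, 9, 8], 4) -> 3  [called from main, line 51]
  probe_limits([10, 4, 9, 8], 4) -> 1  [called from derive_floor, line 43]
  derive_floor([10, 4, 9, 8], 4) -> 1  [called from main, line 53]
Origin of each log line:
  1: from main, line 50
  2: from verify_load, line 2
  3: from verify_load, line 7
  4: from rank_cells, line 11
  5: from rank_cells, line 16
  6: from bind_quota, line 31
  7: from main, line 52
  8: from derive_floor, line 42
  9: from probe_limits, line 36
  10: from main, line 54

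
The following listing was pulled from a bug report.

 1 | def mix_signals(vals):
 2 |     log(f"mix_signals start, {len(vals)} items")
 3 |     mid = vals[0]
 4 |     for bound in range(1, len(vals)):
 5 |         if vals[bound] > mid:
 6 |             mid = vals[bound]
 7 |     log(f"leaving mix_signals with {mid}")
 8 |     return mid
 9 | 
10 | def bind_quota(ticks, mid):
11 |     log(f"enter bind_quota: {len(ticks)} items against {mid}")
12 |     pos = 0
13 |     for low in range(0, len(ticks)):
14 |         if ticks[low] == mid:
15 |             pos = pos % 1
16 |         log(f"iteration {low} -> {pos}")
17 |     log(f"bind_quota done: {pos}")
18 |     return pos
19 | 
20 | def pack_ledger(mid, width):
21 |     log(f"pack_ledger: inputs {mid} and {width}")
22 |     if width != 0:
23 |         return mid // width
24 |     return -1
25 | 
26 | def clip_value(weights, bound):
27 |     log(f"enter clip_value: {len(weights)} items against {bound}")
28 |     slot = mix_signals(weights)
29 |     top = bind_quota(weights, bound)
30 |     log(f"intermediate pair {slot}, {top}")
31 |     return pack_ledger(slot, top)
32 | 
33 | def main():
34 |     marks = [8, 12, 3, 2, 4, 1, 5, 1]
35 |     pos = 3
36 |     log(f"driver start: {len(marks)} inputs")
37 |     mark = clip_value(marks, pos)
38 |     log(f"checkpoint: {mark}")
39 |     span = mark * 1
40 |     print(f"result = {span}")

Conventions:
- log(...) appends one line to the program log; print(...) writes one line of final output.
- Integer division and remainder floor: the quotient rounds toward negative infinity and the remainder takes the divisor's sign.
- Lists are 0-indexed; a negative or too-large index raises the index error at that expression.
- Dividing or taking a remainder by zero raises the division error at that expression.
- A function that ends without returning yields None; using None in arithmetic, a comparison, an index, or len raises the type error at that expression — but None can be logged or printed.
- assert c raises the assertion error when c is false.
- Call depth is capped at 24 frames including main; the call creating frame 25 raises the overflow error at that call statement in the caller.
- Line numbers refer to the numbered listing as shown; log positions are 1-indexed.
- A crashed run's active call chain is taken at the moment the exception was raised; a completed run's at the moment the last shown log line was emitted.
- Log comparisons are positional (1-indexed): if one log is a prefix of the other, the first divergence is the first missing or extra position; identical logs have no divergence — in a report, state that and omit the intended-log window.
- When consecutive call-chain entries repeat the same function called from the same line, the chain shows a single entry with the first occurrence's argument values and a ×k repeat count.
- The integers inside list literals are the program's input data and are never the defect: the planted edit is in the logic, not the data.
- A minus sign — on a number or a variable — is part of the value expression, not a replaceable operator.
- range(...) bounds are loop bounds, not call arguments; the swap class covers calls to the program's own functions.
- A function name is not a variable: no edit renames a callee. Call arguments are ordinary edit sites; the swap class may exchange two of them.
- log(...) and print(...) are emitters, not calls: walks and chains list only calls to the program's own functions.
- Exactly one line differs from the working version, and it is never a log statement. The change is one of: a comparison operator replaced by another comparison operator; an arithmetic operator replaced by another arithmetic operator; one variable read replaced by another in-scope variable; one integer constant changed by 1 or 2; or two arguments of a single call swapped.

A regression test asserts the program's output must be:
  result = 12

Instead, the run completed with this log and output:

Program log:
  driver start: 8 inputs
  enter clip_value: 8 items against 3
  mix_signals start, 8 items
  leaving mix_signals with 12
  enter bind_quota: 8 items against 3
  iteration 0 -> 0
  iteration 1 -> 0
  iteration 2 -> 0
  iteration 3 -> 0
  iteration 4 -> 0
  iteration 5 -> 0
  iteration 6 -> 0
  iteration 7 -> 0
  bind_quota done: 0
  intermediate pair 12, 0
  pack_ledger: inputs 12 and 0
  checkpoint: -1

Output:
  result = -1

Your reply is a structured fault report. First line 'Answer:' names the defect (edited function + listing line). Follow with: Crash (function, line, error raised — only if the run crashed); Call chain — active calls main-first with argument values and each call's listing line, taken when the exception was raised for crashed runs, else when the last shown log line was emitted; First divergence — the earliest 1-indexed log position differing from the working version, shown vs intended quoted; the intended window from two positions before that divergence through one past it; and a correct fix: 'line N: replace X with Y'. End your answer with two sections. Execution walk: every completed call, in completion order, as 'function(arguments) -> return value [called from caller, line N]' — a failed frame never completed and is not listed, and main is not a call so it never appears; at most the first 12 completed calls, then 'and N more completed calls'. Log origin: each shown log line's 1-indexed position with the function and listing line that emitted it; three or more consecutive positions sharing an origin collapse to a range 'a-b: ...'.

Answer: the defect is in bind_quota at line 15.
Core observation: Log line 8 is where behavior first shows: 'iteration 2 -> 0' appears instead of 'iteration 2 -> 1'.
Call chain: main.
First divergence: position 8 — shown 'iteration 2 -> 0', intended 'iteration 2 -> 1'.
Intended log window:
  6: iteration 0 -> 0
  7: iteration 1 -> 0
  8: iteration 2 -> 1
  9: iteration 3 -> 1
Execution walk:
  mix_signals([8, 12, 3, 2, 4, 1, 5, 1]) -> 12  [called from clip_value, line 28]
  bind_quota([8, 12, 3, 2, 4, 1, 5, 1], 3) -> 0  [called from clip_value, line 29]
  pack_ledger(12, 0) -> -1  [called from clip_value, line 31]
  clip_value([8, 12, 3, 2, 4, 1, 5, 1], 3) -> -1  [called from main, line 37]
Log origins:
  1: logged in main at line 36
  2: logged in clip_value at line 27
  3: logged in mix_signals at line 2
  4: logged in mix_signals at line 7
  5: logged in bind_quota at line 11
  6-13: logged in bind_quota at line 16
  14: logged in bind_quota at line 17
  15: logged in clip_value at line 30
  16: logged in pack_ledger at line 21
  17: logged in main at line 38
A correct fix: line 15: replace `%` with `+`.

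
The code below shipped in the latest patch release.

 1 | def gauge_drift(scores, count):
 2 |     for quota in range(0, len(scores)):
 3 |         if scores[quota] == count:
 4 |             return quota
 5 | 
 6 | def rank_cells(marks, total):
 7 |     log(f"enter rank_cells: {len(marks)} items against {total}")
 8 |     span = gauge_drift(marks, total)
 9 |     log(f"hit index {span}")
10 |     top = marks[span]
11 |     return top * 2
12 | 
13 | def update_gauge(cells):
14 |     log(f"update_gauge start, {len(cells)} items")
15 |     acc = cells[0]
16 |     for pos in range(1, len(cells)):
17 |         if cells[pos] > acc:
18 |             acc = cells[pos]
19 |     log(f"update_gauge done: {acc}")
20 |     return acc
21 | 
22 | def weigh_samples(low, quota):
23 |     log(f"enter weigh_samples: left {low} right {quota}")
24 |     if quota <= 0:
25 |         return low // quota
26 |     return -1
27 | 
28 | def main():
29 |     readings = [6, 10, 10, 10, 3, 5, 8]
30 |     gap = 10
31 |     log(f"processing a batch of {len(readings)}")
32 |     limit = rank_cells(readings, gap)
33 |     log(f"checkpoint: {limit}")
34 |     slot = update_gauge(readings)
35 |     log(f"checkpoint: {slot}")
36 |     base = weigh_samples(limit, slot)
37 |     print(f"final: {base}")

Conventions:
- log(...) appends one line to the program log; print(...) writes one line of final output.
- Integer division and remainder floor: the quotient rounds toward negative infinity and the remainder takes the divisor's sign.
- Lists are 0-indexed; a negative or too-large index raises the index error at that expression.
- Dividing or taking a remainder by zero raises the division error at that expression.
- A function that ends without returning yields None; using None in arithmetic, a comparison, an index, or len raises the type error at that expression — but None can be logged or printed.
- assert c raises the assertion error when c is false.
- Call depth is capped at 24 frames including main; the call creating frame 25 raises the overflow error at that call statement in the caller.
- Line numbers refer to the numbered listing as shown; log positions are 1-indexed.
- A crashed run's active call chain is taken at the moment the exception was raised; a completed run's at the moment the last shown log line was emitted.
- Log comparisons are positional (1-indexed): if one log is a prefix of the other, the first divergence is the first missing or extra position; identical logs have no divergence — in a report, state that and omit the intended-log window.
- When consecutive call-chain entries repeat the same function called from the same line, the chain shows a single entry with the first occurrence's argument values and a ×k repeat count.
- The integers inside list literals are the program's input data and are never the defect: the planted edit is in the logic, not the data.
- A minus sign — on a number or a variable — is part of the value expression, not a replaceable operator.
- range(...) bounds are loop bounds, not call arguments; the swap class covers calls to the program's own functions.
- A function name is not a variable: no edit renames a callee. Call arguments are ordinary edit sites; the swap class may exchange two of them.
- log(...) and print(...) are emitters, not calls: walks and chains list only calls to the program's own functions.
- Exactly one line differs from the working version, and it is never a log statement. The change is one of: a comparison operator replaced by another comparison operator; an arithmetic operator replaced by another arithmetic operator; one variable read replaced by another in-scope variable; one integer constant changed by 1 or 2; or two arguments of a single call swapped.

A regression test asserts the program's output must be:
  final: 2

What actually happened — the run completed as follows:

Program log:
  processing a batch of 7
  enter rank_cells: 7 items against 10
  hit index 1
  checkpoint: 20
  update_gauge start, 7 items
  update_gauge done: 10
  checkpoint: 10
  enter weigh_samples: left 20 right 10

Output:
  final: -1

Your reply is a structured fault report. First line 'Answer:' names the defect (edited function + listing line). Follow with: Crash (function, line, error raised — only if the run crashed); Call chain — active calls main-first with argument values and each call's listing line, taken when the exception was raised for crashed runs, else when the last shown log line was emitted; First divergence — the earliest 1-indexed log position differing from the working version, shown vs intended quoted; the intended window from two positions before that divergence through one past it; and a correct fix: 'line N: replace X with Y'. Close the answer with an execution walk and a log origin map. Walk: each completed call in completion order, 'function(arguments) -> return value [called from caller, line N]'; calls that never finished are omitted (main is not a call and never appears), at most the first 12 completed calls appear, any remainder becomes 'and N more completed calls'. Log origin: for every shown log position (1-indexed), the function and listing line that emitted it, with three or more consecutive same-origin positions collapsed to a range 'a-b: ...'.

Answer: the defect is in weigh_samples at line 24.
Core observation: Nothing in the log betrays the bug — only the output does.
Call chain: main -> weigh_samples(20, 10) (called at line 36).
First divergence: there is none — every log position agrees.
Execution walk:
  gauge_drift([6, 10, 10, 10, 3, 5, 8], 10) -> 1  [called from rank_cells, line 8]
  rank_cells([6, 10, 10, 10, 3, 5, 8], 10) -> 20  [called from main, line 32]
  update_gauge([6, 10, 10, 10, 3, 5, 8]) -> 10  [called from main, line 34]
  weigh_samples(20, 10) -> -1  [called from main, line 36]
Log origin:
  1: logged in main at line 31
  2: logged in rank_cells at line 7
  3: logged in rank_cells at line 9
  4: logged in main at line 33
  5: logged in update_gauge at line 14
  6: logged in update_gauge at line 19
  7: logged in main at line 35
  8: logged in weigh_samples at line 23
A correct fix: line 24: replace `<=` with `!=`.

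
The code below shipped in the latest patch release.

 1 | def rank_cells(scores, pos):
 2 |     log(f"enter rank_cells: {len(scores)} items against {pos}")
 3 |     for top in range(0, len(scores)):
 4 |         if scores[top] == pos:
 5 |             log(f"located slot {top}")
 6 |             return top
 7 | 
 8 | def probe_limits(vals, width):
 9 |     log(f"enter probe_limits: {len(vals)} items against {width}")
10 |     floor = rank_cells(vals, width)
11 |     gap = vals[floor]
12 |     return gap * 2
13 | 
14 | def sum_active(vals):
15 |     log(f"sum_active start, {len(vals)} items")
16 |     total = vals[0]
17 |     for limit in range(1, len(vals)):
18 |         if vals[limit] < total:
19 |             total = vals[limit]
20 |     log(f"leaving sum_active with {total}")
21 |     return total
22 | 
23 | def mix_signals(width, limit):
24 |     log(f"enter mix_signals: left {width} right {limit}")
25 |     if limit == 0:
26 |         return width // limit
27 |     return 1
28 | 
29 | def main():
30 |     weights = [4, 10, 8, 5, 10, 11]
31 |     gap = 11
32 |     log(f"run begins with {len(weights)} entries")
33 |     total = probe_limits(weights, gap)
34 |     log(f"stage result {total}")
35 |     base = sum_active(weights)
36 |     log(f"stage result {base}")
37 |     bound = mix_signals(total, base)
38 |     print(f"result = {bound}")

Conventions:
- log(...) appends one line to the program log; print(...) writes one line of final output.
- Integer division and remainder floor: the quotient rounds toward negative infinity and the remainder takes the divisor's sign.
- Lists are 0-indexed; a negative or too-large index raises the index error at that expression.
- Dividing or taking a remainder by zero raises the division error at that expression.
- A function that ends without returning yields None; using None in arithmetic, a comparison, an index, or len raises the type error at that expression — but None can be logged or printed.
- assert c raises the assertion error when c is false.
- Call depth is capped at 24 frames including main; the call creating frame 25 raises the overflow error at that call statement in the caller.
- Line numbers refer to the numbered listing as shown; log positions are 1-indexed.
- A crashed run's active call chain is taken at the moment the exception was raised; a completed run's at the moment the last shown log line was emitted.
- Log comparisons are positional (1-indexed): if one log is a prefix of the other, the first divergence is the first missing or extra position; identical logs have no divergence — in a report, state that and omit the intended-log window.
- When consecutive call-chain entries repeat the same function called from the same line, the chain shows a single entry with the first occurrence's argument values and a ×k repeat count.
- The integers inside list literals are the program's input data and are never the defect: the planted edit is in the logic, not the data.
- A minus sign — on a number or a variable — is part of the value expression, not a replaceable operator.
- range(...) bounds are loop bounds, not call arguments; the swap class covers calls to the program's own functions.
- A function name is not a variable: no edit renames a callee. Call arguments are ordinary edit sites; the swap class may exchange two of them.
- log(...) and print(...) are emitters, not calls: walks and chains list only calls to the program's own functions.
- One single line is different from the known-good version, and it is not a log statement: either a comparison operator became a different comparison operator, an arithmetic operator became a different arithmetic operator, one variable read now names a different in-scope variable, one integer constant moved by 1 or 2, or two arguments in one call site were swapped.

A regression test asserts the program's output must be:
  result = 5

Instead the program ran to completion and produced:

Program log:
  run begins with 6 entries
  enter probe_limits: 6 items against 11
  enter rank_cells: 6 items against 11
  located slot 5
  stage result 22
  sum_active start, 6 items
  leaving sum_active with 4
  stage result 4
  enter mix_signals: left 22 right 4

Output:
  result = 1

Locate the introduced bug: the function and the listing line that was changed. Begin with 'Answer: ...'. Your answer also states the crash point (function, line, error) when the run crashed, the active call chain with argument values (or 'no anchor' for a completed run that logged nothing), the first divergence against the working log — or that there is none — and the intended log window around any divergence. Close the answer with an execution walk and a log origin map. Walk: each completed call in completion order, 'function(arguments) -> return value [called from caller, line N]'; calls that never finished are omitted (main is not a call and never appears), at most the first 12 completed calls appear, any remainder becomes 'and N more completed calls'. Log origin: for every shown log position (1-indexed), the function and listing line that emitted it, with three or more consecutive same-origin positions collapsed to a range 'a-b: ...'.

Answer: the defect is in mix_signals at line 25.
Core observation: No log line changed; the fault shows up purely in the output.
Call chain: main -> mix_signals(22, 4) (called at line 37).
First divergence: there is none — every log position agrees.
Execution walk:
  rank_cells([4, 10, 8, 5, 10, 11], 11) -> 5  [called from probe_limits, line 10]
  probe_limits([4, 10, 8, 5, 10, 11], 11) -> 22  [called from main, line 33]
  sum_active([4, 10, 8, 5, 10, 11]) -> 4  [called from main, line 35]
  mix_signals(22, 4) -> 1  [called from main, line 37]
Origin of each log line:
  1 — main, line 32
  2 — probe_limits, line 9
  3 — rank_cells, line 2
  4 — rank_cells, line 5
  5 — main, line 34
  6 — sum_active, line 15
  7 — sum_active, line 20
  8 — main, line 36
  9 — mix_signals, line 24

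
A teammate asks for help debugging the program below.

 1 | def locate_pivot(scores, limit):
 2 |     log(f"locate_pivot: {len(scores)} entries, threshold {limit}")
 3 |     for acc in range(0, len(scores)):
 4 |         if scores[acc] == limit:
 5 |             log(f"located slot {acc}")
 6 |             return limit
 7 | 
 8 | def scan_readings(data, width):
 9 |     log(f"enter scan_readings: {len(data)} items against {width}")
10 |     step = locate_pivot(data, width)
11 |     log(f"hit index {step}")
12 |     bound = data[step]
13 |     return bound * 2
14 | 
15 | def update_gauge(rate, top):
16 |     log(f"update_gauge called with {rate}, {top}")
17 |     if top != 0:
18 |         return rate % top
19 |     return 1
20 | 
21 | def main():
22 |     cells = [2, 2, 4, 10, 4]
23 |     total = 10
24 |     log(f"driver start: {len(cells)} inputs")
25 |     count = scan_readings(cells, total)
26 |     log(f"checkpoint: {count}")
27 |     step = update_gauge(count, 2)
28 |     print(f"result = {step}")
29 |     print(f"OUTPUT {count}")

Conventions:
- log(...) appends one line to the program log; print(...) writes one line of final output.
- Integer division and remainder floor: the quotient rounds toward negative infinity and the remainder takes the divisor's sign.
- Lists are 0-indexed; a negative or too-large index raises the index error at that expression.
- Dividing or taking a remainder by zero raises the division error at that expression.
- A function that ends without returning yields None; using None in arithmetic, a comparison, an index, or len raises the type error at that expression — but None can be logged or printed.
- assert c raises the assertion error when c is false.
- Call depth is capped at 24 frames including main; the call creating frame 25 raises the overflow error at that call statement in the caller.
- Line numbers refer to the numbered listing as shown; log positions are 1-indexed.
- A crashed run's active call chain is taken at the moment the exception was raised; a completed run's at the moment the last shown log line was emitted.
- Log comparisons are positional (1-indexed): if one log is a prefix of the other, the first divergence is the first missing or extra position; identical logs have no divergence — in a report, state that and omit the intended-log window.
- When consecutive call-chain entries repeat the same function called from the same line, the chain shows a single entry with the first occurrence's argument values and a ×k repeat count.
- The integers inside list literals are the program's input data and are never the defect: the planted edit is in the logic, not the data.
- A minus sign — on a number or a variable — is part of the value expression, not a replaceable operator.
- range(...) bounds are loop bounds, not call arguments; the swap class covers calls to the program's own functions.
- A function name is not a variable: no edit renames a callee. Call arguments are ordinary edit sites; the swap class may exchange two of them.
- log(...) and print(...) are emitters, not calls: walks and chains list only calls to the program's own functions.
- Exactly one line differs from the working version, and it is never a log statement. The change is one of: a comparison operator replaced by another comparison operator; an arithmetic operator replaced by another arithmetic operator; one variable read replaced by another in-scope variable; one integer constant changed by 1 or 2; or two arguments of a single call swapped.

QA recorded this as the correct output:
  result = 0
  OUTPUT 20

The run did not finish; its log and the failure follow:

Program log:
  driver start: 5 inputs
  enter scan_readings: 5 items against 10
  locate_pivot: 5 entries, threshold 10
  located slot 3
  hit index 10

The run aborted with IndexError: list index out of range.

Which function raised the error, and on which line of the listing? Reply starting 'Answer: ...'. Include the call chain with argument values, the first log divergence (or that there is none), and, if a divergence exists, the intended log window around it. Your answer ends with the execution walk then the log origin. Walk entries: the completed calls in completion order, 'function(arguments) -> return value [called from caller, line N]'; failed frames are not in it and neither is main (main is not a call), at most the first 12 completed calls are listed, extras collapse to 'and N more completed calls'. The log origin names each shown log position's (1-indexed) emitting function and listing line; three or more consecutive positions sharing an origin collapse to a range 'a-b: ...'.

Answer: the error was raised in scan_readings, line 12.
Key fact: The log first diverges at position 5: the faulty run prints 'hit index 10' where the working version prints 'hit index 3'.
Call chain: main -> scan_readings([2, 2, 4, 10, 4], 10) (called at line 25).
First divergence: position 5 — shown 'hit index 10', intended 'hit index 3'.
Intended log window:
  3: locate_pivot: 5 entries, threshold 10
  4: located slot 3
  5: hit index 3
  6: checkpoint: 20
Execution walk:
  locate_pivot([2, 2, 4, 10, 4], 10) -> 10  [called from scan_readings, line 10]
Log origins:
  1: logged in main at line 24
  2: logged in scan_readings at line 9
  3: logged in locate_pivot at line 2
  4: logged in locate_pivot at line 5
  5: logged in scan_readings at line 11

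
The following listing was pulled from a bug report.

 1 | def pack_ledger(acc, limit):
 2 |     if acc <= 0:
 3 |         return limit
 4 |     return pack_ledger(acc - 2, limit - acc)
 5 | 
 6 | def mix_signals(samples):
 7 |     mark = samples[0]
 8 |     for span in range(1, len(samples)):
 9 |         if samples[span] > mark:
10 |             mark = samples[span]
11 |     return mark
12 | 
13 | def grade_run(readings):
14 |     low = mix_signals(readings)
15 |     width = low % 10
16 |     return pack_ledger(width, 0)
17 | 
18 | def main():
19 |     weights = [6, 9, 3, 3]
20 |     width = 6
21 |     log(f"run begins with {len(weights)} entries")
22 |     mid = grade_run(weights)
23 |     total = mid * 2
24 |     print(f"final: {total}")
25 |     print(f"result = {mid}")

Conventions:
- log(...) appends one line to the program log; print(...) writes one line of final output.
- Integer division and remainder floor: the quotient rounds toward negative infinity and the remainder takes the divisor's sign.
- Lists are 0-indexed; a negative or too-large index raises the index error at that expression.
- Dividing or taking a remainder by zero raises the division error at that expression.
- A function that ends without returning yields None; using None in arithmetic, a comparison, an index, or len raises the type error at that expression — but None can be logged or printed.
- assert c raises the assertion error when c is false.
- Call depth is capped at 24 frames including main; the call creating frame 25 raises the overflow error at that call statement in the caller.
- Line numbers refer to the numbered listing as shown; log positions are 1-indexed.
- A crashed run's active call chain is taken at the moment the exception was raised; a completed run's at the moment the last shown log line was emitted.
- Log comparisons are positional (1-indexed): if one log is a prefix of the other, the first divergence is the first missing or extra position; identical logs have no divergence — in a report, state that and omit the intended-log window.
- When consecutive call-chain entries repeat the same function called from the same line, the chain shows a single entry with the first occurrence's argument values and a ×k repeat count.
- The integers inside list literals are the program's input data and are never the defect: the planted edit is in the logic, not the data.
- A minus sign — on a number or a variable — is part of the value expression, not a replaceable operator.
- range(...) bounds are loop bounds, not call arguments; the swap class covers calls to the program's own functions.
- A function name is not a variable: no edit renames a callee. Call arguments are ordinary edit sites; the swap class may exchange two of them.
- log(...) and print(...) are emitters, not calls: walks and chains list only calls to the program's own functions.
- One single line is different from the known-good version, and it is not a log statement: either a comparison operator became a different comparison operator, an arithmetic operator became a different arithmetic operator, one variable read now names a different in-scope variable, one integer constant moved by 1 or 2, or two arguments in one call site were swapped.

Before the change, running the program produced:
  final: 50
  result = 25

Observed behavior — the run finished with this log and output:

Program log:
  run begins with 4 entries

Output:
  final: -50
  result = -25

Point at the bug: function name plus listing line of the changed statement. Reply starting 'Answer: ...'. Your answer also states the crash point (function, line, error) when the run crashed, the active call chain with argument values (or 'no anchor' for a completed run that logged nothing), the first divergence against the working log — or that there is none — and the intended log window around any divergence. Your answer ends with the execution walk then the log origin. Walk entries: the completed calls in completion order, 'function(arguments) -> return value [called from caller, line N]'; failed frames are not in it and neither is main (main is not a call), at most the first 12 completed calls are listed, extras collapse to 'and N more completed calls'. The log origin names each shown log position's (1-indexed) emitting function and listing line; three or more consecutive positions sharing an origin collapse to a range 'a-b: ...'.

Answer: the defect is in pack_ledger at line 4.
Key fact: Every logged value matches the working version; the printed result is what differs.
Call chain: main.
First divergence: none (the log streams are identical).
Execution walk:
  mix_signals([6, 9, 3, 3]) -> 9  [called from grade_run, line 14]
  pack_ledger(-1, -25) -> -25  [called from pack_ledger, line 4]
  pack_ledger(1, -24) -> -25  [called from pack_ledger, line 4]
  pack_ledger(3, -21) -> -25  [called from pack_ledger, line 4]
  pack_ledger(5, -16) -> -25  [called from pack_ledger, line 4]
  pack_ledger(7, -9) -> -25  [called from pack_ledger, line 4]
  pack_ledger(9, 0) -> -25  [called from grade_run, line 16]
  grade_run([6, 9, 3, 3]) -> -25  [called from main, line 22]
Log origin:
  1: logged in main at line 21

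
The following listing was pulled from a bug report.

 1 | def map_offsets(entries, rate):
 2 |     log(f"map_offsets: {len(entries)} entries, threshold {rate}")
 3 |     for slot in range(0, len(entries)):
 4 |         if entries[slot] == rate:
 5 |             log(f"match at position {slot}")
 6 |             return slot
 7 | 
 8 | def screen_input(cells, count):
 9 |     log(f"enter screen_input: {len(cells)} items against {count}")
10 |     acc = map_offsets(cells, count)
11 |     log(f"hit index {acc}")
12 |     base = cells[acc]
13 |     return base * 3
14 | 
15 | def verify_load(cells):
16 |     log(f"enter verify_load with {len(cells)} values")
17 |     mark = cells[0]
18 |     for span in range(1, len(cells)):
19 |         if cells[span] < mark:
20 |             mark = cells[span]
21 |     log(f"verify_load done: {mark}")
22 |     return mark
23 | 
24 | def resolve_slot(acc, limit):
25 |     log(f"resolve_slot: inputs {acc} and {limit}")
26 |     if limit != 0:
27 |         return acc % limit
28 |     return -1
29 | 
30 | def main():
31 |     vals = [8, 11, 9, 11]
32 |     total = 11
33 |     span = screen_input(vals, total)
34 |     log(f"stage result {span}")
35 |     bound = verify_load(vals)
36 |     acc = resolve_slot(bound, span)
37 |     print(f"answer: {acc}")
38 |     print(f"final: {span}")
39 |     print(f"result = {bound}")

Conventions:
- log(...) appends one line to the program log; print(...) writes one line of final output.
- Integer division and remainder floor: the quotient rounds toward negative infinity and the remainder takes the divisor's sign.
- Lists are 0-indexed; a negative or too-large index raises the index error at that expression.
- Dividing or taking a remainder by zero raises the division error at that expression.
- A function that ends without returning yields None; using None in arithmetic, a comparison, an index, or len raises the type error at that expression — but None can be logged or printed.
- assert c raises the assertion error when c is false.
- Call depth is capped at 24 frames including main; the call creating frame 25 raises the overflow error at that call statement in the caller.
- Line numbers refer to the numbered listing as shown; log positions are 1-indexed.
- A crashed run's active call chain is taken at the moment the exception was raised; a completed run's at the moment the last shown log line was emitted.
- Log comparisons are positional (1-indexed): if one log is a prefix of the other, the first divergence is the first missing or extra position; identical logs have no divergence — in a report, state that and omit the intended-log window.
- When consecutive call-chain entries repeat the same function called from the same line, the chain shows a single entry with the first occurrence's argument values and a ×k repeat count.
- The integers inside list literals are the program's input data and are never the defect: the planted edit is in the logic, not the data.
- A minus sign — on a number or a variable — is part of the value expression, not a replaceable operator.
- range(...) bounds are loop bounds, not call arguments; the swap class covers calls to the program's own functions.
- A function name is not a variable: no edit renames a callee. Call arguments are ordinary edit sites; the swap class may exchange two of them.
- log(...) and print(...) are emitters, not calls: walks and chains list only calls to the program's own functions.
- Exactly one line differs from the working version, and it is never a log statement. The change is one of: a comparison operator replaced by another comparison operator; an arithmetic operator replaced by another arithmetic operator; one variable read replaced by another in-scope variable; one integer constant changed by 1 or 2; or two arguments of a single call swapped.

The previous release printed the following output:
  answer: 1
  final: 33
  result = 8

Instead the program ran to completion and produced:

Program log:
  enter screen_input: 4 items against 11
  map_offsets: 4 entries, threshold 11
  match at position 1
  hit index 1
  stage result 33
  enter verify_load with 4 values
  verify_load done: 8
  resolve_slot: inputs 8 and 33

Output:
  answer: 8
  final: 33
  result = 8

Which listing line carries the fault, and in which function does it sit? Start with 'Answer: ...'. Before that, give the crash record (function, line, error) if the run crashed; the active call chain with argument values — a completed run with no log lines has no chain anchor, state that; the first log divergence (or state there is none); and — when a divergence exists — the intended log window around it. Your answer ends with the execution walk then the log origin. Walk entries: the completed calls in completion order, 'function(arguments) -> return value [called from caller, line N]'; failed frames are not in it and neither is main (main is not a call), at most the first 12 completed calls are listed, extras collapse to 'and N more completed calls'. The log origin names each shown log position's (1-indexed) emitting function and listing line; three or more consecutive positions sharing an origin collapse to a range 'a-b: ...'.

Answer: the defect is in main at line 36.
Key fact: The log first diverges at position 8: the faulty run prints 'resolve_slot: inputs 8 and 33' where the working version prints 'resolve_slot: inputs 33 and 8'.
Call chain: main -> resolve_slot(8, 33) (called at line 36).
First divergence: at position 8 the run shows 'resolve_slot: inputs 8 and 33' where the working version logs 'resolve_slot: inputs 33 and 8'.
Intended log window:
  6: enter verify_load with 4 values
  7: verify_load done: 8
  8: resolve_slot: inputs 33 and 8
Execution walk:
  map_offsets([8, 11, 9, 11], 11) -> 1  [called from screen_input, line 10]
  screen_input([8, 11, 9, 11], 11) -> 33  [called from main, line 33]
  verify_load([8, 11, 9, 11]) -> 8  [called from main, line 35]
  resolve_slot(8, 33) -> 8  [called from main, line 36]
Origin of each log line:
  1 — screen_input, line 9
  2 — map_offsets, line 2
  3 — map_offsets, line 5
  4 — screen_input, line 11
  5 — main, line 34
  6 — verify_load, line 16
  7 — verify_load, line 21
  8 — resolve_slot, line 25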